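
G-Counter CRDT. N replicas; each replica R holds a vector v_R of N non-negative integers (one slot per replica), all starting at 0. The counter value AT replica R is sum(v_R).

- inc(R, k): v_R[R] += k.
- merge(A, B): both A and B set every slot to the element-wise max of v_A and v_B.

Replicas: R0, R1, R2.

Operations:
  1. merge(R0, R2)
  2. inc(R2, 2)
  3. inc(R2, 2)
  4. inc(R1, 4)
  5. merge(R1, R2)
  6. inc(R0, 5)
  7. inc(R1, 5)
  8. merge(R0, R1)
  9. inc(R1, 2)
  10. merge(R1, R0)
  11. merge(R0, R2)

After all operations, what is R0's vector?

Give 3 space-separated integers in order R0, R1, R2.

Op 1: merge R0<->R2 -> R0=(0,0,0) R2=(0,0,0)
Op 2: inc R2 by 2 -> R2=(0,0,2) value=2
Op 3: inc R2 by 2 -> R2=(0,0,4) value=4
Op 4: inc R1 by 4 -> R1=(0,4,0) value=4
Op 5: merge R1<->R2 -> R1=(0,4,4) R2=(0,4,4)
Op 6: inc R0 by 5 -> R0=(5,0,0) value=5
Op 7: inc R1 by 5 -> R1=(0,9,4) value=13
Op 8: merge R0<->R1 -> R0=(5,9,4) R1=(5,9,4)
Op 9: inc R1 by 2 -> R1=(5,11,4) value=20
Op 10: merge R1<->R0 -> R1=(5,11,4) R0=(5,11,4)
Op 11: merge R0<->R2 -> R0=(5,11,4) R2=(5,11,4)

Answer: 5 11 4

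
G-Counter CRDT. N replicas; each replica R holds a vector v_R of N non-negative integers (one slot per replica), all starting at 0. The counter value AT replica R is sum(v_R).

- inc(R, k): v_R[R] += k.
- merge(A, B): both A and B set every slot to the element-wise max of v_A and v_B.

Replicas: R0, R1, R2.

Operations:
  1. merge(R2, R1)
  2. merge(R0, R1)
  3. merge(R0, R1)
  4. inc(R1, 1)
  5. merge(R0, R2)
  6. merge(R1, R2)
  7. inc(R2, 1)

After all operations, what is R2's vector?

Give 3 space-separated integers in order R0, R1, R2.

Answer: 0 1 1

Derivation:
Op 1: merge R2<->R1 -> R2=(0,0,0) R1=(0,0,0)
Op 2: merge R0<->R1 -> R0=(0,0,0) R1=(0,0,0)
Op 3: merge R0<->R1 -> R0=(0,0,0) R1=(0,0,0)
Op 4: inc R1 by 1 -> R1=(0,1,0) value=1
Op 5: merge R0<->R2 -> R0=(0,0,0) R2=(0,0,0)
Op 6: merge R1<->R2 -> R1=(0,1,0) R2=(0,1,0)
Op 7: inc R2 by 1 -> R2=(0,1,1) value=2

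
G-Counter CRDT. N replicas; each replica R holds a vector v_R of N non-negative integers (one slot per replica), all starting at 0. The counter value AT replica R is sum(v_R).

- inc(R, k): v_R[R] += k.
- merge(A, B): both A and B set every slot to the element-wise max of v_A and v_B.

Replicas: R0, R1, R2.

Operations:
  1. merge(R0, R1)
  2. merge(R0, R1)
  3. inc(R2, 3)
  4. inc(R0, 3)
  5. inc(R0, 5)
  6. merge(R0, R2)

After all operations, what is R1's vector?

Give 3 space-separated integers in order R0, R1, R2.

Op 1: merge R0<->R1 -> R0=(0,0,0) R1=(0,0,0)
Op 2: merge R0<->R1 -> R0=(0,0,0) R1=(0,0,0)
Op 3: inc R2 by 3 -> R2=(0,0,3) value=3
Op 4: inc R0 by 3 -> R0=(3,0,0) value=3
Op 5: inc R0 by 5 -> R0=(8,0,0) value=8
Op 6: merge R0<->R2 -> R0=(8,0,3) R2=(8,0,3)

Answer: 0 0 0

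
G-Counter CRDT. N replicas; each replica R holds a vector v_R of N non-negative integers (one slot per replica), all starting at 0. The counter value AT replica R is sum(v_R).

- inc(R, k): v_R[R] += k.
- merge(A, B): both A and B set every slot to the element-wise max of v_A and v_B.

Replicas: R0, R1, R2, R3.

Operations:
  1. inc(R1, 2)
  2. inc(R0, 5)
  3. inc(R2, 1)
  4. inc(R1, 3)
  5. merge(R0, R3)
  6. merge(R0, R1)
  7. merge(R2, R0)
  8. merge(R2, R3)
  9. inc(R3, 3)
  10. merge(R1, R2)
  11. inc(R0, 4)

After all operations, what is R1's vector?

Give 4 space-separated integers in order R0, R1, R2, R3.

Op 1: inc R1 by 2 -> R1=(0,2,0,0) value=2
Op 2: inc R0 by 5 -> R0=(5,0,0,0) value=5
Op 3: inc R2 by 1 -> R2=(0,0,1,0) value=1
Op 4: inc R1 by 3 -> R1=(0,5,0,0) value=5
Op 5: merge R0<->R3 -> R0=(5,0,0,0) R3=(5,0,0,0)
Op 6: merge R0<->R1 -> R0=(5,5,0,0) R1=(5,5,0,0)
Op 7: merge R2<->R0 -> R2=(5,5,1,0) R0=(5,5,1,0)
Op 8: merge R2<->R3 -> R2=(5,5,1,0) R3=(5,5,1,0)
Op 9: inc R3 by 3 -> R3=(5,5,1,3) value=14
Op 10: merge R1<->R2 -> R1=(5,5,1,0) R2=(5,5,1,0)
Op 11: inc R0 by 4 -> R0=(9,5,1,0) value=15

Answer: 5 5 1 0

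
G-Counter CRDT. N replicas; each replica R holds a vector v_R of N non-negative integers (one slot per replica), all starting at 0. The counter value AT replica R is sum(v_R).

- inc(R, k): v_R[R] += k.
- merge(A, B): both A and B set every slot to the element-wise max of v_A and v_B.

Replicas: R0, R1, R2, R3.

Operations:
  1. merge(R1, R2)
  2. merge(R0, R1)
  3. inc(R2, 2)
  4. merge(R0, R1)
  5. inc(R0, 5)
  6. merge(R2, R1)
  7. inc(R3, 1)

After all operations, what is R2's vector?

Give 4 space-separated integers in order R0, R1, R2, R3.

Answer: 0 0 2 0

Derivation:
Op 1: merge R1<->R2 -> R1=(0,0,0,0) R2=(0,0,0,0)
Op 2: merge R0<->R1 -> R0=(0,0,0,0) R1=(0,0,0,0)
Op 3: inc R2 by 2 -> R2=(0,0,2,0) value=2
Op 4: merge R0<->R1 -> R0=(0,0,0,0) R1=(0,0,0,0)
Op 5: inc R0 by 5 -> R0=(5,0,0,0) value=5
Op 6: merge R2<->R1 -> R2=(0,0,2,0) R1=(0,0,2,0)
Op 7: inc R3 by 1 -> R3=(0,0,0,1) value=1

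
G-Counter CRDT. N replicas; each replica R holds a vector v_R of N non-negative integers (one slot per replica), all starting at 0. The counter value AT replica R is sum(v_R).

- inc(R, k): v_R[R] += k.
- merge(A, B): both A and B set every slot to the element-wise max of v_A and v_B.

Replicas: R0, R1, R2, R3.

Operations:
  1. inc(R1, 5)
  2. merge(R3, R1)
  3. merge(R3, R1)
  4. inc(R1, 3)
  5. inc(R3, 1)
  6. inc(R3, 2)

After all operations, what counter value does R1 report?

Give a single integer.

Answer: 8

Derivation:
Op 1: inc R1 by 5 -> R1=(0,5,0,0) value=5
Op 2: merge R3<->R1 -> R3=(0,5,0,0) R1=(0,5,0,0)
Op 3: merge R3<->R1 -> R3=(0,5,0,0) R1=(0,5,0,0)
Op 4: inc R1 by 3 -> R1=(0,8,0,0) value=8
Op 5: inc R3 by 1 -> R3=(0,5,0,1) value=6
Op 6: inc R3 by 2 -> R3=(0,5,0,3) value=8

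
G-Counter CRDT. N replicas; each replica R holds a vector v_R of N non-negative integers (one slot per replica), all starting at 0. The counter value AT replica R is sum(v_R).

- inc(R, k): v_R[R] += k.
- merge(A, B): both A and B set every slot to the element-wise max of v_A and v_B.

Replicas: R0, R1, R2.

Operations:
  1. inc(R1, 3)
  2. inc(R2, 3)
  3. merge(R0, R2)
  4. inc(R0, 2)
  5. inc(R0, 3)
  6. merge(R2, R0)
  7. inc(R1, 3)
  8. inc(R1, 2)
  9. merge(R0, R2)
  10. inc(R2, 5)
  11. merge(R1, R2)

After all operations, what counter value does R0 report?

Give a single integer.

Op 1: inc R1 by 3 -> R1=(0,3,0) value=3
Op 2: inc R2 by 3 -> R2=(0,0,3) value=3
Op 3: merge R0<->R2 -> R0=(0,0,3) R2=(0,0,3)
Op 4: inc R0 by 2 -> R0=(2,0,3) value=5
Op 5: inc R0 by 3 -> R0=(5,0,3) value=8
Op 6: merge R2<->R0 -> R2=(5,0,3) R0=(5,0,3)
Op 7: inc R1 by 3 -> R1=(0,6,0) value=6
Op 8: inc R1 by 2 -> R1=(0,8,0) value=8
Op 9: merge R0<->R2 -> R0=(5,0,3) R2=(5,0,3)
Op 10: inc R2 by 5 -> R2=(5,0,8) value=13
Op 11: merge R1<->R2 -> R1=(5,8,8) R2=(5,8,8)

Answer: 8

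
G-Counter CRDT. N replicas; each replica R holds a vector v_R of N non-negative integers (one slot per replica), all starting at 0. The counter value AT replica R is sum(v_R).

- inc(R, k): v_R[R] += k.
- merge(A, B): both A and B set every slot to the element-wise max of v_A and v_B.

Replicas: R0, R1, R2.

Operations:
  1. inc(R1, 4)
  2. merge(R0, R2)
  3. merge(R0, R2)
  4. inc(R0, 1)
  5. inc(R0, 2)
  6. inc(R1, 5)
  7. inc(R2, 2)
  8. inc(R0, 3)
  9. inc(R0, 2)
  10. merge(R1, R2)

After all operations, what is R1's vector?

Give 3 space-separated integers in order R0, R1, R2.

Op 1: inc R1 by 4 -> R1=(0,4,0) value=4
Op 2: merge R0<->R2 -> R0=(0,0,0) R2=(0,0,0)
Op 3: merge R0<->R2 -> R0=(0,0,0) R2=(0,0,0)
Op 4: inc R0 by 1 -> R0=(1,0,0) value=1
Op 5: inc R0 by 2 -> R0=(3,0,0) value=3
Op 6: inc R1 by 5 -> R1=(0,9,0) value=9
Op 7: inc R2 by 2 -> R2=(0,0,2) value=2
Op 8: inc R0 by 3 -> R0=(6,0,0) value=6
Op 9: inc R0 by 2 -> R0=(8,0,0) value=8
Op 10: merge R1<->R2 -> R1=(0,9,2) R2=(0,9,2)

Answer: 0 9 2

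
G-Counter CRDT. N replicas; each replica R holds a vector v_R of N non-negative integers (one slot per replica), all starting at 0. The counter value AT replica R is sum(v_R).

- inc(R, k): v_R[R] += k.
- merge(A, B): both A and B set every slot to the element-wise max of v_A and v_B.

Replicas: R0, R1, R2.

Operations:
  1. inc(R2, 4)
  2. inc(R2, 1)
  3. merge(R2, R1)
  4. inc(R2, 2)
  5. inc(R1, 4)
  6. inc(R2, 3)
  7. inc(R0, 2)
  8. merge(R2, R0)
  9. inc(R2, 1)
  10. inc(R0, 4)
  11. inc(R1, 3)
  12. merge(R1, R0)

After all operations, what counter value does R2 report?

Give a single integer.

Answer: 13

Derivation:
Op 1: inc R2 by 4 -> R2=(0,0,4) value=4
Op 2: inc R2 by 1 -> R2=(0,0,5) value=5
Op 3: merge R2<->R1 -> R2=(0,0,5) R1=(0,0,5)
Op 4: inc R2 by 2 -> R2=(0,0,7) value=7
Op 5: inc R1 by 4 -> R1=(0,4,5) value=9
Op 6: inc R2 by 3 -> R2=(0,0,10) value=10
Op 7: inc R0 by 2 -> R0=(2,0,0) value=2
Op 8: merge R2<->R0 -> R2=(2,0,10) R0=(2,0,10)
Op 9: inc R2 by 1 -> R2=(2,0,11) value=13
Op 10: inc R0 by 4 -> R0=(6,0,10) value=16
Op 11: inc R1 by 3 -> R1=(0,7,5) value=12
Op 12: merge R1<->R0 -> R1=(6,7,10) R0=(6,7,10)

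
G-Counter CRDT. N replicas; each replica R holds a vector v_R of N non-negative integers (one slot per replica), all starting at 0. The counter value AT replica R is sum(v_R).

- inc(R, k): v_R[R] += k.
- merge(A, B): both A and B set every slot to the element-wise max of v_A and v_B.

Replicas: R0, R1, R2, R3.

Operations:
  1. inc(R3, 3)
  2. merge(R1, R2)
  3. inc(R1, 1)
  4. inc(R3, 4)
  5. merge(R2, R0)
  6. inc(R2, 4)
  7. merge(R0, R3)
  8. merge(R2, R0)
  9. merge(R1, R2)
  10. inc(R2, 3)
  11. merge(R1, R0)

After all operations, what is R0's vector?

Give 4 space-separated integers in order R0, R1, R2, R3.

Answer: 0 1 4 7

Derivation:
Op 1: inc R3 by 3 -> R3=(0,0,0,3) value=3
Op 2: merge R1<->R2 -> R1=(0,0,0,0) R2=(0,0,0,0)
Op 3: inc R1 by 1 -> R1=(0,1,0,0) value=1
Op 4: inc R3 by 4 -> R3=(0,0,0,7) value=7
Op 5: merge R2<->R0 -> R2=(0,0,0,0) R0=(0,0,0,0)
Op 6: inc R2 by 4 -> R2=(0,0,4,0) value=4
Op 7: merge R0<->R3 -> R0=(0,0,0,7) R3=(0,0,0,7)
Op 8: merge R2<->R0 -> R2=(0,0,4,7) R0=(0,0,4,7)
Op 9: merge R1<->R2 -> R1=(0,1,4,7) R2=(0,1,4,7)
Op 10: inc R2 by 3 -> R2=(0,1,7,7) value=15
Op 11: merge R1<->R0 -> R1=(0,1,4,7) R0=(0,1,4,7)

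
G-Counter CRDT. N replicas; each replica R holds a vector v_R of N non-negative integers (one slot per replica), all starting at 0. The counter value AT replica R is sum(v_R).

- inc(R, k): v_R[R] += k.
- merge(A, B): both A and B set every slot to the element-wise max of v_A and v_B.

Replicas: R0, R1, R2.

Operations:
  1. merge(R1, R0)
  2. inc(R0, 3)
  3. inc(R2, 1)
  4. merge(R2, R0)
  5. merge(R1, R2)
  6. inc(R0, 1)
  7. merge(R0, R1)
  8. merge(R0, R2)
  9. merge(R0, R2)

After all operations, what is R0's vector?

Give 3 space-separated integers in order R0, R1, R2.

Op 1: merge R1<->R0 -> R1=(0,0,0) R0=(0,0,0)
Op 2: inc R0 by 3 -> R0=(3,0,0) value=3
Op 3: inc R2 by 1 -> R2=(0,0,1) value=1
Op 4: merge R2<->R0 -> R2=(3,0,1) R0=(3,0,1)
Op 5: merge R1<->R2 -> R1=(3,0,1) R2=(3,0,1)
Op 6: inc R0 by 1 -> R0=(4,0,1) value=5
Op 7: merge R0<->R1 -> R0=(4,0,1) R1=(4,0,1)
Op 8: merge R0<->R2 -> R0=(4,0,1) R2=(4,0,1)
Op 9: merge R0<->R2 -> R0=(4,0,1) R2=(4,0,1)

Answer: 4 0 1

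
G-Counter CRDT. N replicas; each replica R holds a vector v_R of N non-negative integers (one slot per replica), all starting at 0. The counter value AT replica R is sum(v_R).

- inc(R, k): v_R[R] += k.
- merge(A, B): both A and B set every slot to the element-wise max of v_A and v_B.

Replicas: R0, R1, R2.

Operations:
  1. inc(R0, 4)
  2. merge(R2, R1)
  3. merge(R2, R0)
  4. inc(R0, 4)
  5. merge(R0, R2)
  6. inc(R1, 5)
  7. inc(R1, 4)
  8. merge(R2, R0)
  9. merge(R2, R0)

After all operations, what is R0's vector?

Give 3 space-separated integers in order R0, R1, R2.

Op 1: inc R0 by 4 -> R0=(4,0,0) value=4
Op 2: merge R2<->R1 -> R2=(0,0,0) R1=(0,0,0)
Op 3: merge R2<->R0 -> R2=(4,0,0) R0=(4,0,0)
Op 4: inc R0 by 4 -> R0=(8,0,0) value=8
Op 5: merge R0<->R2 -> R0=(8,0,0) R2=(8,0,0)
Op 6: inc R1 by 5 -> R1=(0,5,0) value=5
Op 7: inc R1 by 4 -> R1=(0,9,0) value=9
Op 8: merge R2<->R0 -> R2=(8,0,0) R0=(8,0,0)
Op 9: merge R2<->R0 -> R2=(8,0,0) R0=(8,0,0)

Answer: 8 0 0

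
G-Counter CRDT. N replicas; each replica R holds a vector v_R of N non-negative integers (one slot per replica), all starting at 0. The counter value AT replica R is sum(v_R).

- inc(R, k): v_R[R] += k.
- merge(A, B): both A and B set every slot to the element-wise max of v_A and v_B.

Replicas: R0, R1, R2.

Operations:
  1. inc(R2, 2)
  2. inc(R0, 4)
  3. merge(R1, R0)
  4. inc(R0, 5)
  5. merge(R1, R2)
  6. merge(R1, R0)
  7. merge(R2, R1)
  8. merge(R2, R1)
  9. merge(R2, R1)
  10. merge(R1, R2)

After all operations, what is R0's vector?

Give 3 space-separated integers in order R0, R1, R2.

Op 1: inc R2 by 2 -> R2=(0,0,2) value=2
Op 2: inc R0 by 4 -> R0=(4,0,0) value=4
Op 3: merge R1<->R0 -> R1=(4,0,0) R0=(4,0,0)
Op 4: inc R0 by 5 -> R0=(9,0,0) value=9
Op 5: merge R1<->R2 -> R1=(4,0,2) R2=(4,0,2)
Op 6: merge R1<->R0 -> R1=(9,0,2) R0=(9,0,2)
Op 7: merge R2<->R1 -> R2=(9,0,2) R1=(9,0,2)
Op 8: merge R2<->R1 -> R2=(9,0,2) R1=(9,0,2)
Op 9: merge R2<->R1 -> R2=(9,0,2) R1=(9,0,2)
Op 10: merge R1<->R2 -> R1=(9,0,2) R2=(9,0,2)

Answer: 9 0 2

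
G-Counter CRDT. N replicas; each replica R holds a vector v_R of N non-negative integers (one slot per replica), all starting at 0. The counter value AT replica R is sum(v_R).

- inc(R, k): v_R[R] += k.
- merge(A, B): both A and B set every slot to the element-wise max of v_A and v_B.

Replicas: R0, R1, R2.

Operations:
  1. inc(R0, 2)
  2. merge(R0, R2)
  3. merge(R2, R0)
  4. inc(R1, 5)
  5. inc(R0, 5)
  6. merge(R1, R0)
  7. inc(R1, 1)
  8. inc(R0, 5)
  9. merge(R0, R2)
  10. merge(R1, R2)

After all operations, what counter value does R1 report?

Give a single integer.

Op 1: inc R0 by 2 -> R0=(2,0,0) value=2
Op 2: merge R0<->R2 -> R0=(2,0,0) R2=(2,0,0)
Op 3: merge R2<->R0 -> R2=(2,0,0) R0=(2,0,0)
Op 4: inc R1 by 5 -> R1=(0,5,0) value=5
Op 5: inc R0 by 5 -> R0=(7,0,0) value=7
Op 6: merge R1<->R0 -> R1=(7,5,0) R0=(7,5,0)
Op 7: inc R1 by 1 -> R1=(7,6,0) value=13
Op 8: inc R0 by 5 -> R0=(12,5,0) value=17
Op 9: merge R0<->R2 -> R0=(12,5,0) R2=(12,5,0)
Op 10: merge R1<->R2 -> R1=(12,6,0) R2=(12,6,0)

Answer: 18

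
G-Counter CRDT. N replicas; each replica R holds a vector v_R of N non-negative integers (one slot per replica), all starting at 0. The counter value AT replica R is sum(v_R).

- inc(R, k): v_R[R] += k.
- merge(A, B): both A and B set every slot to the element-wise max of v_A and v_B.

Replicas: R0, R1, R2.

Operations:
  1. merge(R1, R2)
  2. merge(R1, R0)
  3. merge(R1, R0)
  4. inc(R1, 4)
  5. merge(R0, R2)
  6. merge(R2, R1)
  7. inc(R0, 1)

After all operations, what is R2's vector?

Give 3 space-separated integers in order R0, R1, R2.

Op 1: merge R1<->R2 -> R1=(0,0,0) R2=(0,0,0)
Op 2: merge R1<->R0 -> R1=(0,0,0) R0=(0,0,0)
Op 3: merge R1<->R0 -> R1=(0,0,0) R0=(0,0,0)
Op 4: inc R1 by 4 -> R1=(0,4,0) value=4
Op 5: merge R0<->R2 -> R0=(0,0,0) R2=(0,0,0)
Op 6: merge R2<->R1 -> R2=(0,4,0) R1=(0,4,0)
Op 7: inc R0 by 1 -> R0=(1,0,0) value=1

Answer: 0 4 0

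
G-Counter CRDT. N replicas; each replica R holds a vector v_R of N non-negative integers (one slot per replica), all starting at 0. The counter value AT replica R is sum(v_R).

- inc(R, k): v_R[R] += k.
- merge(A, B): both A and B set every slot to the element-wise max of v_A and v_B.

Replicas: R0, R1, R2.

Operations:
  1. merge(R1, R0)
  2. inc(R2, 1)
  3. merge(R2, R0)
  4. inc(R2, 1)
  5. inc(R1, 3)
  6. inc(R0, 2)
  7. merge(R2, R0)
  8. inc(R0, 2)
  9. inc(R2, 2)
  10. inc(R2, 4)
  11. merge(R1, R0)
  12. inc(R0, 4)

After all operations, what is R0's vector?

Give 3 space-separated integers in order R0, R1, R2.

Answer: 8 3 2

Derivation:
Op 1: merge R1<->R0 -> R1=(0,0,0) R0=(0,0,0)
Op 2: inc R2 by 1 -> R2=(0,0,1) value=1
Op 3: merge R2<->R0 -> R2=(0,0,1) R0=(0,0,1)
Op 4: inc R2 by 1 -> R2=(0,0,2) value=2
Op 5: inc R1 by 3 -> R1=(0,3,0) value=3
Op 6: inc R0 by 2 -> R0=(2,0,1) value=3
Op 7: merge R2<->R0 -> R2=(2,0,2) R0=(2,0,2)
Op 8: inc R0 by 2 -> R0=(4,0,2) value=6
Op 9: inc R2 by 2 -> R2=(2,0,4) value=6
Op 10: inc R2 by 4 -> R2=(2,0,8) value=10
Op 11: merge R1<->R0 -> R1=(4,3,2) R0=(4,3,2)
Op 12: inc R0 by 4 -> R0=(8,3,2) value=13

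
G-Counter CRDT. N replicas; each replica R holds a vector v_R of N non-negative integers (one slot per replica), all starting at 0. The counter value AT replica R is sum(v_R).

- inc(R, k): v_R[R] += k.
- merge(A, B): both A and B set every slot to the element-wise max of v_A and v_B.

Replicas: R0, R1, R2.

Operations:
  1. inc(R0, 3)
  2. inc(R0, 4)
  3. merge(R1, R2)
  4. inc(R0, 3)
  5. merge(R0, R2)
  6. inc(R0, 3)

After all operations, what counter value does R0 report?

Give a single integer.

Op 1: inc R0 by 3 -> R0=(3,0,0) value=3
Op 2: inc R0 by 4 -> R0=(7,0,0) value=7
Op 3: merge R1<->R2 -> R1=(0,0,0) R2=(0,0,0)
Op 4: inc R0 by 3 -> R0=(10,0,0) value=10
Op 5: merge R0<->R2 -> R0=(10,0,0) R2=(10,0,0)
Op 6: inc R0 by 3 -> R0=(13,0,0) value=13

Answer: 13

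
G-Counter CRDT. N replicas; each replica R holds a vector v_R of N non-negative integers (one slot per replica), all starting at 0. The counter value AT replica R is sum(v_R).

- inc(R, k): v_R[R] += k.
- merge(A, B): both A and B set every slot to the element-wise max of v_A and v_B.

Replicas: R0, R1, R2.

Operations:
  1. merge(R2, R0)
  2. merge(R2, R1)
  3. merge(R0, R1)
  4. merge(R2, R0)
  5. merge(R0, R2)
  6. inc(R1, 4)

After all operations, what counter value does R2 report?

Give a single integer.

Op 1: merge R2<->R0 -> R2=(0,0,0) R0=(0,0,0)
Op 2: merge R2<->R1 -> R2=(0,0,0) R1=(0,0,0)
Op 3: merge R0<->R1 -> R0=(0,0,0) R1=(0,0,0)
Op 4: merge R2<->R0 -> R2=(0,0,0) R0=(0,0,0)
Op 5: merge R0<->R2 -> R0=(0,0,0) R2=(0,0,0)
Op 6: inc R1 by 4 -> R1=(0,4,0) value=4

Answer: 0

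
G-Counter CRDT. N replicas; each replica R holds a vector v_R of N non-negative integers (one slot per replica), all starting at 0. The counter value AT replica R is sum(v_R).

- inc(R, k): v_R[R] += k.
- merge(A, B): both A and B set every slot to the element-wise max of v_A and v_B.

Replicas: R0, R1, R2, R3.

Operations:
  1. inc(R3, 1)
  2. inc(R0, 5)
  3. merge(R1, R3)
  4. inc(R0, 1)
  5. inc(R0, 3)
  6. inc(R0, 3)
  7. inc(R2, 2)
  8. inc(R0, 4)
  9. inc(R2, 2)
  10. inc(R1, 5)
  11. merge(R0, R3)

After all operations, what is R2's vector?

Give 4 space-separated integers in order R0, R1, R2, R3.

Op 1: inc R3 by 1 -> R3=(0,0,0,1) value=1
Op 2: inc R0 by 5 -> R0=(5,0,0,0) value=5
Op 3: merge R1<->R3 -> R1=(0,0,0,1) R3=(0,0,0,1)
Op 4: inc R0 by 1 -> R0=(6,0,0,0) value=6
Op 5: inc R0 by 3 -> R0=(9,0,0,0) value=9
Op 6: inc R0 by 3 -> R0=(12,0,0,0) value=12
Op 7: inc R2 by 2 -> R2=(0,0,2,0) value=2
Op 8: inc R0 by 4 -> R0=(16,0,0,0) value=16
Op 9: inc R2 by 2 -> R2=(0,0,4,0) value=4
Op 10: inc R1 by 5 -> R1=(0,5,0,1) value=6
Op 11: merge R0<->R3 -> R0=(16,0,0,1) R3=(16,0,0,1)

Answer: 0 0 4 0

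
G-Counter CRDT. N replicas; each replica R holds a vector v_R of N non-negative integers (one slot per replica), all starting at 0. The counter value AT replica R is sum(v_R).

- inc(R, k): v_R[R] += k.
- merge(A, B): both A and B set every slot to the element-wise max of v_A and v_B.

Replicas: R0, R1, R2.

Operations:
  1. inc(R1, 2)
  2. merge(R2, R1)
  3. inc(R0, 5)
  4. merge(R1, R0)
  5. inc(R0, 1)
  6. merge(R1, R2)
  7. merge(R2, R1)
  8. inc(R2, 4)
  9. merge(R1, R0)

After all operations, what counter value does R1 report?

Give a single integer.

Answer: 8

Derivation:
Op 1: inc R1 by 2 -> R1=(0,2,0) value=2
Op 2: merge R2<->R1 -> R2=(0,2,0) R1=(0,2,0)
Op 3: inc R0 by 5 -> R0=(5,0,0) value=5
Op 4: merge R1<->R0 -> R1=(5,2,0) R0=(5,2,0)
Op 5: inc R0 by 1 -> R0=(6,2,0) value=8
Op 6: merge R1<->R2 -> R1=(5,2,0) R2=(5,2,0)
Op 7: merge R2<->R1 -> R2=(5,2,0) R1=(5,2,0)
Op 8: inc R2 by 4 -> R2=(5,2,4) value=11
Op 9: merge R1<->R0 -> R1=(6,2,0) R0=(6,2,0)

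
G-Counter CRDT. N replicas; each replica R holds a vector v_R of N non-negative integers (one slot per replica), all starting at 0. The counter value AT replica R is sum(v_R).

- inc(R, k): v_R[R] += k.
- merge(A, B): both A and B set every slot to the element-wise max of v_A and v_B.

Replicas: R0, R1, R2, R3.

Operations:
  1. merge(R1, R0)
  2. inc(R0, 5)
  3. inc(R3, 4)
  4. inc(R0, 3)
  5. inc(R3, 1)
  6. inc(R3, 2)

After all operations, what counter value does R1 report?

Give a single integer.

Answer: 0

Derivation:
Op 1: merge R1<->R0 -> R1=(0,0,0,0) R0=(0,0,0,0)
Op 2: inc R0 by 5 -> R0=(5,0,0,0) value=5
Op 3: inc R3 by 4 -> R3=(0,0,0,4) value=4
Op 4: inc R0 by 3 -> R0=(8,0,0,0) value=8
Op 5: inc R3 by 1 -> R3=(0,0,0,5) value=5
Op 6: inc R3 by 2 -> R3=(0,0,0,7) value=7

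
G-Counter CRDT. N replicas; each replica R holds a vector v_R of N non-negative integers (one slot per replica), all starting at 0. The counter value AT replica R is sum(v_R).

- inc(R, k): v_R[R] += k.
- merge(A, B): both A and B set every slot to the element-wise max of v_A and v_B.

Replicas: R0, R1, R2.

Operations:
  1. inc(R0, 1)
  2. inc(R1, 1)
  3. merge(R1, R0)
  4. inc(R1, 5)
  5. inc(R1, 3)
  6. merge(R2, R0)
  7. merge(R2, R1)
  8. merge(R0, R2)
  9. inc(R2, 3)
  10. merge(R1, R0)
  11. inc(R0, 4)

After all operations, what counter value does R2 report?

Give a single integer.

Answer: 13

Derivation:
Op 1: inc R0 by 1 -> R0=(1,0,0) value=1
Op 2: inc R1 by 1 -> R1=(0,1,0) value=1
Op 3: merge R1<->R0 -> R1=(1,1,0) R0=(1,1,0)
Op 4: inc R1 by 5 -> R1=(1,6,0) value=7
Op 5: inc R1 by 3 -> R1=(1,9,0) value=10
Op 6: merge R2<->R0 -> R2=(1,1,0) R0=(1,1,0)
Op 7: merge R2<->R1 -> R2=(1,9,0) R1=(1,9,0)
Op 8: merge R0<->R2 -> R0=(1,9,0) R2=(1,9,0)
Op 9: inc R2 by 3 -> R2=(1,9,3) value=13
Op 10: merge R1<->R0 -> R1=(1,9,0) R0=(1,9,0)
Op 11: inc R0 by 4 -> R0=(5,9,0) value=14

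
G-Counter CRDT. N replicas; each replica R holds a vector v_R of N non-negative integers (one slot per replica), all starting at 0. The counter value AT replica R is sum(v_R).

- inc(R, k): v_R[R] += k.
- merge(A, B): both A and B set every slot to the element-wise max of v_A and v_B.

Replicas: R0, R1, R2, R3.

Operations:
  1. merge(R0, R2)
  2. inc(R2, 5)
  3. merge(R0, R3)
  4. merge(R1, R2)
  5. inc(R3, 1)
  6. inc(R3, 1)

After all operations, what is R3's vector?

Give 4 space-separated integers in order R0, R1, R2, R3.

Op 1: merge R0<->R2 -> R0=(0,0,0,0) R2=(0,0,0,0)
Op 2: inc R2 by 5 -> R2=(0,0,5,0) value=5
Op 3: merge R0<->R3 -> R0=(0,0,0,0) R3=(0,0,0,0)
Op 4: merge R1<->R2 -> R1=(0,0,5,0) R2=(0,0,5,0)
Op 5: inc R3 by 1 -> R3=(0,0,0,1) value=1
Op 6: inc R3 by 1 -> R3=(0,0,0,2) value=2

Answer: 0 0 0 2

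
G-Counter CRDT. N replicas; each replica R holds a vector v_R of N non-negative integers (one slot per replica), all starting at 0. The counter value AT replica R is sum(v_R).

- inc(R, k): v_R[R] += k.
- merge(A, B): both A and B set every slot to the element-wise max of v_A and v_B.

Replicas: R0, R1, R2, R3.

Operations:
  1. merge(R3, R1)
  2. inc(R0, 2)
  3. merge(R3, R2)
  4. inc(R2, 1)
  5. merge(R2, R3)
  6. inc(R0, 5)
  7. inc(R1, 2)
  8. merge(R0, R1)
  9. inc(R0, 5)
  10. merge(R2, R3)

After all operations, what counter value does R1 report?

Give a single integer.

Op 1: merge R3<->R1 -> R3=(0,0,0,0) R1=(0,0,0,0)
Op 2: inc R0 by 2 -> R0=(2,0,0,0) value=2
Op 3: merge R3<->R2 -> R3=(0,0,0,0) R2=(0,0,0,0)
Op 4: inc R2 by 1 -> R2=(0,0,1,0) value=1
Op 5: merge R2<->R3 -> R2=(0,0,1,0) R3=(0,0,1,0)
Op 6: inc R0 by 5 -> R0=(7,0,0,0) value=7
Op 7: inc R1 by 2 -> R1=(0,2,0,0) value=2
Op 8: merge R0<->R1 -> R0=(7,2,0,0) R1=(7,2,0,0)
Op 9: inc R0 by 5 -> R0=(12,2,0,0) value=14
Op 10: merge R2<->R3 -> R2=(0,0,1,0) R3=(0,0,1,0)

Answer: 9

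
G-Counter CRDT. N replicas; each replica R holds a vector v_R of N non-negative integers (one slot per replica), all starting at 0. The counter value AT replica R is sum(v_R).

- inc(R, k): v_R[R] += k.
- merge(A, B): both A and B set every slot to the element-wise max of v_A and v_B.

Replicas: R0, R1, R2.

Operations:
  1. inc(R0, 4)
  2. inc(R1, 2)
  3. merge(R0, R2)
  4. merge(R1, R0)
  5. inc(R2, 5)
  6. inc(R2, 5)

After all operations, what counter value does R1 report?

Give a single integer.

Op 1: inc R0 by 4 -> R0=(4,0,0) value=4
Op 2: inc R1 by 2 -> R1=(0,2,0) value=2
Op 3: merge R0<->R2 -> R0=(4,0,0) R2=(4,0,0)
Op 4: merge R1<->R0 -> R1=(4,2,0) R0=(4,2,0)
Op 5: inc R2 by 5 -> R2=(4,0,5) value=9
Op 6: inc R2 by 5 -> R2=(4,0,10) value=14

Answer: 6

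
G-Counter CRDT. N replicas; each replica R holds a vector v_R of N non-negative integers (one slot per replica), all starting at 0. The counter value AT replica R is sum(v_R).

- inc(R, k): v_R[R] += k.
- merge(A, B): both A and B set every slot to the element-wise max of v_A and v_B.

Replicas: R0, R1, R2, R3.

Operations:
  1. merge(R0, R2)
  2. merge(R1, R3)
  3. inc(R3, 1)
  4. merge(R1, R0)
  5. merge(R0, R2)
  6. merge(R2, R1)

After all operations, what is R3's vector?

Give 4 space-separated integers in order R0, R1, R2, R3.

Answer: 0 0 0 1

Derivation:
Op 1: merge R0<->R2 -> R0=(0,0,0,0) R2=(0,0,0,0)
Op 2: merge R1<->R3 -> R1=(0,0,0,0) R3=(0,0,0,0)
Op 3: inc R3 by 1 -> R3=(0,0,0,1) value=1
Op 4: merge R1<->R0 -> R1=(0,0,0,0) R0=(0,0,0,0)
Op 5: merge R0<->R2 -> R0=(0,0,0,0) R2=(0,0,0,0)
Op 6: merge R2<->R1 -> R2=(0,0,0,0) R1=(0,0,0,0)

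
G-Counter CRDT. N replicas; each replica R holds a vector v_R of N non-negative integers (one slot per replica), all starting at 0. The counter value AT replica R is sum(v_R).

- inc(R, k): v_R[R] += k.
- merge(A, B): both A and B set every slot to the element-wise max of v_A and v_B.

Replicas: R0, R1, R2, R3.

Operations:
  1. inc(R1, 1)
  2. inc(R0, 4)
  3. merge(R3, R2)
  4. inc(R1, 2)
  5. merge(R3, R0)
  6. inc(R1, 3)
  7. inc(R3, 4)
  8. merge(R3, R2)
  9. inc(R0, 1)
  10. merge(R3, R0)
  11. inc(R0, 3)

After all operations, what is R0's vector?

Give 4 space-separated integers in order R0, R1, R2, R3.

Answer: 8 0 0 4

Derivation:
Op 1: inc R1 by 1 -> R1=(0,1,0,0) value=1
Op 2: inc R0 by 4 -> R0=(4,0,0,0) value=4
Op 3: merge R3<->R2 -> R3=(0,0,0,0) R2=(0,0,0,0)
Op 4: inc R1 by 2 -> R1=(0,3,0,0) value=3
Op 5: merge R3<->R0 -> R3=(4,0,0,0) R0=(4,0,0,0)
Op 6: inc R1 by 3 -> R1=(0,6,0,0) value=6
Op 7: inc R3 by 4 -> R3=(4,0,0,4) value=8
Op 8: merge R3<->R2 -> R3=(4,0,0,4) R2=(4,0,0,4)
Op 9: inc R0 by 1 -> R0=(5,0,0,0) value=5
Op 10: merge R3<->R0 -> R3=(5,0,0,4) R0=(5,0,0,4)
Op 11: inc R0 by 3 -> R0=(8,0,0,4) value=12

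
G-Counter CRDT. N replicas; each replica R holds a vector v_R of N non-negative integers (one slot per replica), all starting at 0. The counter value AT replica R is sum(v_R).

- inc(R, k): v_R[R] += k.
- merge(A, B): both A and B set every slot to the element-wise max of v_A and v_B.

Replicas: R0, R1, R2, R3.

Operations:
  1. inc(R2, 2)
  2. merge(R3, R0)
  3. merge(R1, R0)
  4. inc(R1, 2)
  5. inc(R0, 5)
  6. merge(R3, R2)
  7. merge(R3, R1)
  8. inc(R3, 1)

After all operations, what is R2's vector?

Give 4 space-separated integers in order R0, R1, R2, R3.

Answer: 0 0 2 0

Derivation:
Op 1: inc R2 by 2 -> R2=(0,0,2,0) value=2
Op 2: merge R3<->R0 -> R3=(0,0,0,0) R0=(0,0,0,0)
Op 3: merge R1<->R0 -> R1=(0,0,0,0) R0=(0,0,0,0)
Op 4: inc R1 by 2 -> R1=(0,2,0,0) value=2
Op 5: inc R0 by 5 -> R0=(5,0,0,0) value=5
Op 6: merge R3<->R2 -> R3=(0,0,2,0) R2=(0,0,2,0)
Op 7: merge R3<->R1 -> R3=(0,2,2,0) R1=(0,2,2,0)
Op 8: inc R3 by 1 -> R3=(0,2,2,1) value=5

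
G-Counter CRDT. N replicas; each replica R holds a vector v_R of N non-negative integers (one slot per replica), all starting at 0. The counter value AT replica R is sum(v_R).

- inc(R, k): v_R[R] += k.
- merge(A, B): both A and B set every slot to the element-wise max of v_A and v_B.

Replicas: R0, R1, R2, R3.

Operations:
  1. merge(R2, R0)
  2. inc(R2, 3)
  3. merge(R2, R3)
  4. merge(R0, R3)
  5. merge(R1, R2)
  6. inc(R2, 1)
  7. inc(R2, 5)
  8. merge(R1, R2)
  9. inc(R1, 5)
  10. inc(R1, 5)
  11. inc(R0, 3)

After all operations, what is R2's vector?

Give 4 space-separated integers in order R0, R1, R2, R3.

Op 1: merge R2<->R0 -> R2=(0,0,0,0) R0=(0,0,0,0)
Op 2: inc R2 by 3 -> R2=(0,0,3,0) value=3
Op 3: merge R2<->R3 -> R2=(0,0,3,0) R3=(0,0,3,0)
Op 4: merge R0<->R3 -> R0=(0,0,3,0) R3=(0,0,3,0)
Op 5: merge R1<->R2 -> R1=(0,0,3,0) R2=(0,0,3,0)
Op 6: inc R2 by 1 -> R2=(0,0,4,0) value=4
Op 7: inc R2 by 5 -> R2=(0,0,9,0) value=9
Op 8: merge R1<->R2 -> R1=(0,0,9,0) R2=(0,0,9,0)
Op 9: inc R1 by 5 -> R1=(0,5,9,0) value=14
Op 10: inc R1 by 5 -> R1=(0,10,9,0) value=19
Op 11: inc R0 by 3 -> R0=(3,0,3,0) value=6

Answer: 0 0 9 0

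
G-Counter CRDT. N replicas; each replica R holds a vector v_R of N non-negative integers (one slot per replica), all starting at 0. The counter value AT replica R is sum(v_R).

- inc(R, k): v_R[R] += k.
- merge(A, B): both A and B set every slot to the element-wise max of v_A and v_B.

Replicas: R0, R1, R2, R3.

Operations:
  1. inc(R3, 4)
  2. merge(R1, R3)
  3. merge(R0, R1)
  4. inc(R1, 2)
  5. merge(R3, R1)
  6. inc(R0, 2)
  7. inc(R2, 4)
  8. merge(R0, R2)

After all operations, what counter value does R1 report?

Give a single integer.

Op 1: inc R3 by 4 -> R3=(0,0,0,4) value=4
Op 2: merge R1<->R3 -> R1=(0,0,0,4) R3=(0,0,0,4)
Op 3: merge R0<->R1 -> R0=(0,0,0,4) R1=(0,0,0,4)
Op 4: inc R1 by 2 -> R1=(0,2,0,4) value=6
Op 5: merge R3<->R1 -> R3=(0,2,0,4) R1=(0,2,0,4)
Op 6: inc R0 by 2 -> R0=(2,0,0,4) value=6
Op 7: inc R2 by 4 -> R2=(0,0,4,0) value=4
Op 8: merge R0<->R2 -> R0=(2,0,4,4) R2=(2,0,4,4)

Answer: 6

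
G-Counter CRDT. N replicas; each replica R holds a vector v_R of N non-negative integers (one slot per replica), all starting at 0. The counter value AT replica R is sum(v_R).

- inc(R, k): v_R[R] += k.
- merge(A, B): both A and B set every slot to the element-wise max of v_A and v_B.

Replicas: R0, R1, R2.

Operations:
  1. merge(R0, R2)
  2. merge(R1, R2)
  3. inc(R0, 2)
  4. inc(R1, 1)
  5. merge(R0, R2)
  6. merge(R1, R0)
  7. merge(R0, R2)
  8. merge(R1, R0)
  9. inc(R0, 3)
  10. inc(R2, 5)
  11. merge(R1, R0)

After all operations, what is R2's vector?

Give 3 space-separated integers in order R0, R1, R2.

Answer: 2 1 5

Derivation:
Op 1: merge R0<->R2 -> R0=(0,0,0) R2=(0,0,0)
Op 2: merge R1<->R2 -> R1=(0,0,0) R2=(0,0,0)
Op 3: inc R0 by 2 -> R0=(2,0,0) value=2
Op 4: inc R1 by 1 -> R1=(0,1,0) value=1
Op 5: merge R0<->R2 -> R0=(2,0,0) R2=(2,0,0)
Op 6: merge R1<->R0 -> R1=(2,1,0) R0=(2,1,0)
Op 7: merge R0<->R2 -> R0=(2,1,0) R2=(2,1,0)
Op 8: merge R1<->R0 -> R1=(2,1,0) R0=(2,1,0)
Op 9: inc R0 by 3 -> R0=(5,1,0) value=6
Op 10: inc R2 by 5 -> R2=(2,1,5) value=8
Op 11: merge R1<->R0 -> R1=(5,1,0) R0=(5,1,0)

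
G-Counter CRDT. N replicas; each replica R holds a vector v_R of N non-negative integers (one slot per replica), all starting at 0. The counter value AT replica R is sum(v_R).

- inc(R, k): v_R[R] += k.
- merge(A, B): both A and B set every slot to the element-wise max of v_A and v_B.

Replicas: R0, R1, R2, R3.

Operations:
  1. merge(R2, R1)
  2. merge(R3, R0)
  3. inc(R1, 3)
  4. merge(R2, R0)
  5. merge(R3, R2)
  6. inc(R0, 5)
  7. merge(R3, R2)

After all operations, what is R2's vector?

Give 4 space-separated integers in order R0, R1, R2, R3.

Op 1: merge R2<->R1 -> R2=(0,0,0,0) R1=(0,0,0,0)
Op 2: merge R3<->R0 -> R3=(0,0,0,0) R0=(0,0,0,0)
Op 3: inc R1 by 3 -> R1=(0,3,0,0) value=3
Op 4: merge R2<->R0 -> R2=(0,0,0,0) R0=(0,0,0,0)
Op 5: merge R3<->R2 -> R3=(0,0,0,0) R2=(0,0,0,0)
Op 6: inc R0 by 5 -> R0=(5,0,0,0) value=5
Op 7: merge R3<->R2 -> R3=(0,0,0,0) R2=(0,0,0,0)

Answer: 0 0 0 0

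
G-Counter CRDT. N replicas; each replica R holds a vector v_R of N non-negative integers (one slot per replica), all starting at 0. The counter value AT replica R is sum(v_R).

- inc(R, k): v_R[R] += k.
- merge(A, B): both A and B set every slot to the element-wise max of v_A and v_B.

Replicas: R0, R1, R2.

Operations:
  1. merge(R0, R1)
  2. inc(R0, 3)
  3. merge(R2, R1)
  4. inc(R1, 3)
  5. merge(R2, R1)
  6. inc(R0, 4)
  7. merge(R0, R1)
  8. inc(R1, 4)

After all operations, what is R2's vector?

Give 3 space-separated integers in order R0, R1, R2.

Answer: 0 3 0

Derivation:
Op 1: merge R0<->R1 -> R0=(0,0,0) R1=(0,0,0)
Op 2: inc R0 by 3 -> R0=(3,0,0) value=3
Op 3: merge R2<->R1 -> R2=(0,0,0) R1=(0,0,0)
Op 4: inc R1 by 3 -> R1=(0,3,0) value=3
Op 5: merge R2<->R1 -> R2=(0,3,0) R1=(0,3,0)
Op 6: inc R0 by 4 -> R0=(7,0,0) value=7
Op 7: merge R0<->R1 -> R0=(7,3,0) R1=(7,3,0)
Op 8: inc R1 by 4 -> R1=(7,7,0) value=14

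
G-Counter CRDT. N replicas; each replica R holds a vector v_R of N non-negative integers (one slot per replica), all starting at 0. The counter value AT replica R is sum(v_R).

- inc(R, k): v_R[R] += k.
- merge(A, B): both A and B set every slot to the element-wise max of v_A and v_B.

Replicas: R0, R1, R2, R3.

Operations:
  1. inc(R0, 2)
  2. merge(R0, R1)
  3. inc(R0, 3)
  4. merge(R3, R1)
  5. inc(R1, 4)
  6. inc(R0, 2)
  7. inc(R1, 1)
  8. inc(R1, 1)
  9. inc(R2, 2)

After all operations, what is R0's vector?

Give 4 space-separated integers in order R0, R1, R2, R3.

Op 1: inc R0 by 2 -> R0=(2,0,0,0) value=2
Op 2: merge R0<->R1 -> R0=(2,0,0,0) R1=(2,0,0,0)
Op 3: inc R0 by 3 -> R0=(5,0,0,0) value=5
Op 4: merge R3<->R1 -> R3=(2,0,0,0) R1=(2,0,0,0)
Op 5: inc R1 by 4 -> R1=(2,4,0,0) value=6
Op 6: inc R0 by 2 -> R0=(7,0,0,0) value=7
Op 7: inc R1 by 1 -> R1=(2,5,0,0) value=7
Op 8: inc R1 by 1 -> R1=(2,6,0,0) value=8
Op 9: inc R2 by 2 -> R2=(0,0,2,0) value=2

Answer: 7 0 0 0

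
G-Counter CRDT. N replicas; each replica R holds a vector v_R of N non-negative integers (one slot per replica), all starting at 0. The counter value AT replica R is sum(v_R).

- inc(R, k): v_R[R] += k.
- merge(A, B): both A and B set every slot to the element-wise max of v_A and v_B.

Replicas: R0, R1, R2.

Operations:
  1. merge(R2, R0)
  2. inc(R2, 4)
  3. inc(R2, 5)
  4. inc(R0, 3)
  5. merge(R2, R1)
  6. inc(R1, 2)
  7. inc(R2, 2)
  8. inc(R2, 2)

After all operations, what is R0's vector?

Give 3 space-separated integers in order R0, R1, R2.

Op 1: merge R2<->R0 -> R2=(0,0,0) R0=(0,0,0)
Op 2: inc R2 by 4 -> R2=(0,0,4) value=4
Op 3: inc R2 by 5 -> R2=(0,0,9) value=9
Op 4: inc R0 by 3 -> R0=(3,0,0) value=3
Op 5: merge R2<->R1 -> R2=(0,0,9) R1=(0,0,9)
Op 6: inc R1 by 2 -> R1=(0,2,9) value=11
Op 7: inc R2 by 2 -> R2=(0,0,11) value=11
Op 8: inc R2 by 2 -> R2=(0,0,13) value=13

Answer: 3 0 0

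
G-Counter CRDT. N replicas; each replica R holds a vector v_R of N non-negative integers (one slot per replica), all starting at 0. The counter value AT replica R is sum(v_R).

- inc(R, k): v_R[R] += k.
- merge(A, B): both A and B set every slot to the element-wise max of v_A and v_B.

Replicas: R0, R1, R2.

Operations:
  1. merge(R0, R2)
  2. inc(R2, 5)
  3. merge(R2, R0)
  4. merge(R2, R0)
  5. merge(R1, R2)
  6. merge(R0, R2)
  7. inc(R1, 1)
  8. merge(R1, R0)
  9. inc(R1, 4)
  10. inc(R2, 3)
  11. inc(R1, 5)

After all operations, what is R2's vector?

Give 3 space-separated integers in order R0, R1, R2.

Answer: 0 0 8

Derivation:
Op 1: merge R0<->R2 -> R0=(0,0,0) R2=(0,0,0)
Op 2: inc R2 by 5 -> R2=(0,0,5) value=5
Op 3: merge R2<->R0 -> R2=(0,0,5) R0=(0,0,5)
Op 4: merge R2<->R0 -> R2=(0,0,5) R0=(0,0,5)
Op 5: merge R1<->R2 -> R1=(0,0,5) R2=(0,0,5)
Op 6: merge R0<->R2 -> R0=(0,0,5) R2=(0,0,5)
Op 7: inc R1 by 1 -> R1=(0,1,5) value=6
Op 8: merge R1<->R0 -> R1=(0,1,5) R0=(0,1,5)
Op 9: inc R1 by 4 -> R1=(0,5,5) value=10
Op 10: inc R2 by 3 -> R2=(0,0,8) value=8
Op 11: inc R1 by 5 -> R1=(0,10,5) value=15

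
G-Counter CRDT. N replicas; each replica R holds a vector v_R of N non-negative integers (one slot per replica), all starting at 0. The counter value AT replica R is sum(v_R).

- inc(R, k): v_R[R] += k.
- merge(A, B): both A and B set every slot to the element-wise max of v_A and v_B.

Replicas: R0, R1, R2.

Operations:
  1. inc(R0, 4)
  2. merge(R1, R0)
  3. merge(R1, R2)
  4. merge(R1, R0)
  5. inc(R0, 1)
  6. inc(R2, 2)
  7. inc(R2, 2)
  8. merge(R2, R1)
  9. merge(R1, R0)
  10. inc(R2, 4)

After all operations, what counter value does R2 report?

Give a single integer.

Answer: 12

Derivation:
Op 1: inc R0 by 4 -> R0=(4,0,0) value=4
Op 2: merge R1<->R0 -> R1=(4,0,0) R0=(4,0,0)
Op 3: merge R1<->R2 -> R1=(4,0,0) R2=(4,0,0)
Op 4: merge R1<->R0 -> R1=(4,0,0) R0=(4,0,0)
Op 5: inc R0 by 1 -> R0=(5,0,0) value=5
Op 6: inc R2 by 2 -> R2=(4,0,2) value=6
Op 7: inc R2 by 2 -> R2=(4,0,4) value=8
Op 8: merge R2<->R1 -> R2=(4,0,4) R1=(4,0,4)
Op 9: merge R1<->R0 -> R1=(5,0,4) R0=(5,0,4)
Op 10: inc R2 by 4 -> R2=(4,0,8) value=12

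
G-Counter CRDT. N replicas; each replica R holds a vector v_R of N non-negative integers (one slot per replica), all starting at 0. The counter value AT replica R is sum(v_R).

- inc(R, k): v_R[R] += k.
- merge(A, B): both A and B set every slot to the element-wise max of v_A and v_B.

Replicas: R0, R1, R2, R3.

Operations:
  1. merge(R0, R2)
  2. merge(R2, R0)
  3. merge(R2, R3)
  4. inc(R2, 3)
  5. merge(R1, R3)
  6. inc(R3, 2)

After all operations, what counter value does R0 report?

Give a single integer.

Answer: 0

Derivation:
Op 1: merge R0<->R2 -> R0=(0,0,0,0) R2=(0,0,0,0)
Op 2: merge R2<->R0 -> R2=(0,0,0,0) R0=(0,0,0,0)
Op 3: merge R2<->R3 -> R2=(0,0,0,0) R3=(0,0,0,0)
Op 4: inc R2 by 3 -> R2=(0,0,3,0) value=3
Op 5: merge R1<->R3 -> R1=(0,0,0,0) R3=(0,0,0,0)
Op 6: inc R3 by 2 -> R3=(0,0,0,2) value=2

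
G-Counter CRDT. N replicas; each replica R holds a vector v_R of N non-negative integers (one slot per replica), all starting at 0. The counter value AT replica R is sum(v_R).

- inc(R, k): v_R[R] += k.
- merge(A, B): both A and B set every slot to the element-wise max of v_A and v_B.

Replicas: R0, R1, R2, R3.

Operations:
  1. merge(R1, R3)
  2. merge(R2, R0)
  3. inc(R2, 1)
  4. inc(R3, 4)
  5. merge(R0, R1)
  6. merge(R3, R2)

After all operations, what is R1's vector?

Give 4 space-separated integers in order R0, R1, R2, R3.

Op 1: merge R1<->R3 -> R1=(0,0,0,0) R3=(0,0,0,0)
Op 2: merge R2<->R0 -> R2=(0,0,0,0) R0=(0,0,0,0)
Op 3: inc R2 by 1 -> R2=(0,0,1,0) value=1
Op 4: inc R3 by 4 -> R3=(0,0,0,4) value=4
Op 5: merge R0<->R1 -> R0=(0,0,0,0) R1=(0,0,0,0)
Op 6: merge R3<->R2 -> R3=(0,0,1,4) R2=(0,0,1,4)

Answer: 0 0 0 0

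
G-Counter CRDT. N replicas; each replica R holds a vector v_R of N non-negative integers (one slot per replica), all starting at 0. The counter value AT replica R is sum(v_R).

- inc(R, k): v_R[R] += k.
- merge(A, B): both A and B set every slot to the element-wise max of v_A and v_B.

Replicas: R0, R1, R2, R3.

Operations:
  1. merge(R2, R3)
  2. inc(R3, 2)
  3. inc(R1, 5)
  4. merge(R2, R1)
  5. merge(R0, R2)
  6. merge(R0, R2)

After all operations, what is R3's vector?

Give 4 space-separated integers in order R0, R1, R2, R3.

Op 1: merge R2<->R3 -> R2=(0,0,0,0) R3=(0,0,0,0)
Op 2: inc R3 by 2 -> R3=(0,0,0,2) value=2
Op 3: inc R1 by 5 -> R1=(0,5,0,0) value=5
Op 4: merge R2<->R1 -> R2=(0,5,0,0) R1=(0,5,0,0)
Op 5: merge R0<->R2 -> R0=(0,5,0,0) R2=(0,5,0,0)
Op 6: merge R0<->R2 -> R0=(0,5,0,0) R2=(0,5,0,0)

Answer: 0 0 0 2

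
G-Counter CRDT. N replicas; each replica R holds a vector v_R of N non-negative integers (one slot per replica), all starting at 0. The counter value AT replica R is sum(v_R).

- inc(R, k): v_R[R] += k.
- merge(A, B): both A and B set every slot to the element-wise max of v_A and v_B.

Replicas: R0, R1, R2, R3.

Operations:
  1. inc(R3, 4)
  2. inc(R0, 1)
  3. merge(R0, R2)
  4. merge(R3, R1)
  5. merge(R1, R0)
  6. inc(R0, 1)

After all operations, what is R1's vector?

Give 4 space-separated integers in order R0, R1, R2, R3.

Answer: 1 0 0 4

Derivation:
Op 1: inc R3 by 4 -> R3=(0,0,0,4) value=4
Op 2: inc R0 by 1 -> R0=(1,0,0,0) value=1
Op 3: merge R0<->R2 -> R0=(1,0,0,0) R2=(1,0,0,0)
Op 4: merge R3<->R1 -> R3=(0,0,0,4) R1=(0,0,0,4)
Op 5: merge R1<->R0 -> R1=(1,0,0,4) R0=(1,0,0,4)
Op 6: inc R0 by 1 -> R0=(2,0,0,4) value=6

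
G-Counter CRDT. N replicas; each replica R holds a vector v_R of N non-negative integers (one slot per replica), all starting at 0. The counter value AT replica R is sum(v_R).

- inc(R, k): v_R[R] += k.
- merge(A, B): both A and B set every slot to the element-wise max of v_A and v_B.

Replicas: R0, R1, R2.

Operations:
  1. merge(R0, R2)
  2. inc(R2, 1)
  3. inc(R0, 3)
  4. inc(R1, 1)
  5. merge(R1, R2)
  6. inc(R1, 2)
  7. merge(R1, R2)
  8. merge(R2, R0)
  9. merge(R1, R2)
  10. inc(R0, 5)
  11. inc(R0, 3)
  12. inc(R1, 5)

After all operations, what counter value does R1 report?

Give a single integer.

Answer: 12

Derivation:
Op 1: merge R0<->R2 -> R0=(0,0,0) R2=(0,0,0)
Op 2: inc R2 by 1 -> R2=(0,0,1) value=1
Op 3: inc R0 by 3 -> R0=(3,0,0) value=3
Op 4: inc R1 by 1 -> R1=(0,1,0) value=1
Op 5: merge R1<->R2 -> R1=(0,1,1) R2=(0,1,1)
Op 6: inc R1 by 2 -> R1=(0,3,1) value=4
Op 7: merge R1<->R2 -> R1=(0,3,1) R2=(0,3,1)
Op 8: merge R2<->R0 -> R2=(3,3,1) R0=(3,3,1)
Op 9: merge R1<->R2 -> R1=(3,3,1) R2=(3,3,1)
Op 10: inc R0 by 5 -> R0=(8,3,1) value=12
Op 11: inc R0 by 3 -> R0=(11,3,1) value=15
Op 12: inc R1 by 5 -> R1=(3,8,1) value=12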